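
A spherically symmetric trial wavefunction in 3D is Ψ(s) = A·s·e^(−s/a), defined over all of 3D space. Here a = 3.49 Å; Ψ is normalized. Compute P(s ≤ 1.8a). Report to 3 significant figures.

P ≈ 0.294

With dV = 4πs²ds, the probability is ∫|Ψ|² dV over s ≤ 1.8a.
Normalization gives A² = 1/(3·π·a^5).
Substituting u = s/a, A², 4π and the length scale all cancel in the ratio: P = ∫_{0}^{1.8} u^4·e^(-2·u) du / ∫_{0}^{∞} u^4·e^(-2·u) du.
An antiderivative of u^4·e^(-2·u) is -(u^4/2 + u^3 + 3·u^2/2 + 3·u/2 + 3/4)·e^(-2·u); evaluating from 0 to 1.8 gives ≈ 0.22017, while the full integral is 3/4.
This evaluates to P = 0.2936.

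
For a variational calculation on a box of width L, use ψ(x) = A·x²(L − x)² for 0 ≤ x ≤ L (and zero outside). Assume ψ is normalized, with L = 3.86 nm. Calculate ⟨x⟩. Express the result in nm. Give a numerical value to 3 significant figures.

⟨x⟩ ≈ 1.93 nm

The expectation value is the |ψ|²-weighted average of x: ∫ x|ψ|² dx.
Expanding the polynomial and integrating term by term, the ratio of the moment integral to the normalization integral gives ⟨x⟩ = L/2.
Putting L = 3.86 gives 1.930.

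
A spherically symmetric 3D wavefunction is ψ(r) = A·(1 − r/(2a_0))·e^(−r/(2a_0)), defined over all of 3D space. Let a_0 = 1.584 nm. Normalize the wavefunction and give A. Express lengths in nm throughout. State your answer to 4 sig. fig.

A ≈ 0.1001 nm^(-3/2)

We need A² ∫|f|² 4πr² dr = 1, taking the integral from 0 to ∞.
With ∫₀^∞ r^4 e^(−αr) dr = 4!/α^5, carrying out the integral gives A² · 8·π·a_0^3.
So A² = (8·π·a_0^3)^(−1).
With a_0 = 1.584: A² = 0.010011 and A = 0.10006.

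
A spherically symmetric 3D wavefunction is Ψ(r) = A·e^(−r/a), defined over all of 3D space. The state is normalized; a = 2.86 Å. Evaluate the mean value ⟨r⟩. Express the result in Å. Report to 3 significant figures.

⟨r⟩ ≈ 4.29 Å

The expectation value is the |Ψ|²-weighted average of r: ∫ r|Ψ|² 4πr² dr.
Using ∫₀^∞ rⁿ e^(−αr) dr = n!/αⁿ⁺¹, evaluating both integrals, ⟨r⟩ = 3·a/2.
Putting a = 2.86 gives 4.290.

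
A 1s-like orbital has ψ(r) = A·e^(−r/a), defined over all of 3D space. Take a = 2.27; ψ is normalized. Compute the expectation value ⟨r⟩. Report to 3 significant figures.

The expectation value is the |ψ|²-weighted average of r: ∫ r|ψ|² 4πr² dr.
The ratio of the moment integral to the normalization integral gives ⟨r⟩ = 3·a/2.
Putting a = 2.27 gives 3.405.

⟨r⟩ ≈ 3.41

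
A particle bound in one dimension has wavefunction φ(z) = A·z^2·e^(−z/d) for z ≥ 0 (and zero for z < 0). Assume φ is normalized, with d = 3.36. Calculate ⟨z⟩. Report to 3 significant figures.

⟨z⟩ ≈ 8.40

The expectation value is the |φ|²-weighted average of z: ∫ z|φ|² dz.
The ratio of the moment integral to the normalization integral gives ⟨z⟩ = 5·d/2.
Putting d = 3.36 gives 8.400.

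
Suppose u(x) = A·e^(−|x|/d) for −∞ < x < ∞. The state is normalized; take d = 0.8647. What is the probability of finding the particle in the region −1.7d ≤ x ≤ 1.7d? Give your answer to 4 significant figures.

P ≈ 0.9666

The probability is P = ∫ |u|² dx over [−1.7d, 1.7d].
With A² fixed by ∫|u|² = 1, i.e. A² = (d)^(−1), substitute and integrate.
By symmetry take twice the x ≥ 0 contribution in numerator and denominator; the 2's cancel. In terms of t = x/d (A² and the length scale cancel between numerator and denominator), P = [∫_{0}^{1.7} e^(-2·t) dt] / [∫_{0}^{∞} e^(-2·t) dt].
Using ∫ e^(-2·t) dt = -e^(-2·t)/2, the numerator is 1/2 - e^(-17/5)/2 and the denominator is 1/2.
Evaluating gives P = 0.96663.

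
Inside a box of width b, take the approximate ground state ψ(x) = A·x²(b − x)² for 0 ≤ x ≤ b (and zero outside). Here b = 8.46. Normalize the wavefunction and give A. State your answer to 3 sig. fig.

Require ∫ |ψ|² dx = 1 over the whole domain.
Expanding the polynomial and integrating term by term, with ψ = A·x²(b − x)², the integral evaluates to A²·[b^9/630].
Setting this equal to 1 gives A² = 1/(b^9/630).
With b = 8.46: A² = 0.000002838 and A = 0.001685.

A ≈ 0.00168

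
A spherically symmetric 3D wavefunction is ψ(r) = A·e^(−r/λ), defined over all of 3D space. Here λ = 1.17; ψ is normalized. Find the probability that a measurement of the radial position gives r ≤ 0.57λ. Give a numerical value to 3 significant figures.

P = ∫ |ψ|² 4πr² dr over r ≤ 0.57λ.
Normalization gives A² = 1/(π·λ^3).
In terms of u = r/λ (A², 4π and the length scale all cancel between numerator and denominator), P = [∫_{0}^{0.57} u^2·e^(-2·u) du] / [∫_{0}^{∞} u^2·e^(-2·u) du].
With ∫ u^2·e^(-2·u) du = -(2·u^2 + 2·u + 1)·e^(-2·u)/4 + C, the region integral is ≈ 0.026942 and the full one is 1/4.
The region integral divided by the full integral gives P = 0.1078.

P ≈ 0.108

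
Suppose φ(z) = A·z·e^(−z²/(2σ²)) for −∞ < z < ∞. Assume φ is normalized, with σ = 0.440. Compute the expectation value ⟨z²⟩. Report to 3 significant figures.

The expectation value is the |φ|²-weighted average of z^2: ∫ z^2|φ|² dz.
Evaluating both integrals, ⟨z²⟩ = 3·σ^2/2.
With σ = 0.440, ⟨z^2⟩ = 0.2904.

⟨z^2⟩ ≈ 0.290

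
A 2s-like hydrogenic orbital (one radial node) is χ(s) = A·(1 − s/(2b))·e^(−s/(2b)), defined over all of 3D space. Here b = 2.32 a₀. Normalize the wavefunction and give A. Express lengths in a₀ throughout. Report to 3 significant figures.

A ≈ 0.0564 a₀^(-3/2)

Normalization requires ∫|χ|² 4πs² ds = 1, integrated from 0 to ∞.
Using ∫₀^∞ sⁿ e^(−αs) ds = n!/αⁿ⁺¹, the integral (without the A² prefactor) comes out to 8·π·b^3.
Setting this equal to 1 gives A² = 1/(8·π·b^3).
With b = 2.32: A² = 0.003186 and A = 0.05645.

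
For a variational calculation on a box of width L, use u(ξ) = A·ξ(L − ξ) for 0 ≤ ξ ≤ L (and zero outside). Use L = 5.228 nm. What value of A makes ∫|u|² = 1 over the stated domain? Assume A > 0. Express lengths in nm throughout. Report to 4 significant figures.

A ≈ 0.08764 nm^(-5/2)

We need A² ∫|f|² dξ = 1, taking the integral from 0 to L.
With u = A·ξ(L − ξ), the integral evaluates to A²·[L^5/30].
So A² = (L^5/30)^(−1).
With L = 5.228: A² = 0.0076815 and A = 0.087644.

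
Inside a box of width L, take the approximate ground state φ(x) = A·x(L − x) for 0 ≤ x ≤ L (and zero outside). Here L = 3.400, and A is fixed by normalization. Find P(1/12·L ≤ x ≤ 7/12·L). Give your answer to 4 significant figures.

P ≈ 0.6483

The probability is P = ∫ |φ|² dx over [1/12·L, 7/12·L].
The normalization integral ∫|φ|²dx over the whole domain equals L^5/30·A², and A² cancels in the ratio.
Let u = x/L; then A² and the length scale cancel, so P = ∫_{1/12}^{7/12} u^2·(1 - u)^2 du ÷ ∫_{0}^{1} u^2·(1 - u)^2 du.
An antiderivative of u^2·(1 - u)^2 is u^3·(6·u^2 - 15·u + 10)/30; evaluating from 1/12 to 7/12 gives ≈ 0.0216098, while the full integral is 1/30.
The result is P = 4481/6912.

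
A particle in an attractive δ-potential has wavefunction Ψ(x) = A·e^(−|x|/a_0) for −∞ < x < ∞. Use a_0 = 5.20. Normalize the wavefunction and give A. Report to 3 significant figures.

The normalization condition is ∫|Ψ|² dx = 1 from −∞ to ∞.
Recall ∫₀^∞ x^m e^(−x/β) dx = m!·β^(m+1), carrying out the integral gives A² · a_0.
Plugging in a_0 = 5.20 yields A = 0.4385.

A ≈ 0.439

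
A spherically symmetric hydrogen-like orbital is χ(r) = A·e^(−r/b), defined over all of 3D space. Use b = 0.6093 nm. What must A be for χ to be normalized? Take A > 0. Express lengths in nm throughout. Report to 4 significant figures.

A ≈ 1.186 nm^(-3/2)

Require ∫ |χ|² 4πr² dr = 1 over the whole domain.
(Spherical symmetry: dV = 4πr² dr.)
Carrying out the integral gives A² · π·b^3.
Setting this equal to 1 gives A² = 1/(π·b^3).
Plugging in b = 0.6093 yields A = 1.1863.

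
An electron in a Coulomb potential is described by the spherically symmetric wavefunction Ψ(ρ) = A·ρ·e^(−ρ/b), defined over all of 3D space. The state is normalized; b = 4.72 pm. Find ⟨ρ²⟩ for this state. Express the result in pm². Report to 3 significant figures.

⟨ρ^2⟩ ≈ 167 pm^2

⟨ρ²⟩ = ∫ ρ^2 |Ψ|² 4πρ² dρ over the full domain.
With ∫₀^∞ ρ^6 e^(−αρ) dρ = 6!/α^7, evaluating both integrals, ⟨ρ²⟩ = 15·b^2/2.
Putting b = 4.72 gives 167.1.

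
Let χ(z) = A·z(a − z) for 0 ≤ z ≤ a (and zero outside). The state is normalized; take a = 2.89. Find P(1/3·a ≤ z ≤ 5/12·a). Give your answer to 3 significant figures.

P ≈ 0.137

The probability is P = ∫ |χ|² dz over [1/3·a, 5/12·a].
Since A² = 1/(a^5/30), this is the region integral divided by the full normalization integral.
In terms of u = z/a (A² and the length scale cancel between numerator and denominator), P = [∫_{1/3}^{5/12} u^2·(1 - u)^2 du] / [∫_{0}^{1} u^2·(1 - u)^2 du].
With ∫ u^2·(1 - u)^2 du = u^3·(6·u^2 - 15·u + 10)/30 + C, the region integral is ≈ 0.0045581 and the full one is 1/30.
Taking the ratio, P = 0.1367.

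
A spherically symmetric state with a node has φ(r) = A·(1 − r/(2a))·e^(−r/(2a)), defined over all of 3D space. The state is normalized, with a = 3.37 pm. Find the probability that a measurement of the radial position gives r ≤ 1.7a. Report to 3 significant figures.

P ≈ 0.0521

With dV = 4πr²dr, the probability is ∫|φ|² dV over r ≤ 1.7a.
Normalization gives A² = 1/(8·π·a^3).
In terms of u = r/a (A², 4π and the length scale all cancel between numerator and denominator), P = [∫_{0}^{1.7} u^2·(1 - u/2)^2·e^(-u) du] / [∫_{0}^{∞} u^2·(1 - u/2)^2·e^(-u) du].
With ∫ u^2·(1 - u/2)^2·e^(-u) du = -(u^4/4 + u^2 + 2·u + 2)·e^(-u) + C, the region integral is ≈ 0.10411 and the full one is 2.
The region integral divided by the full integral gives P = 0.05205.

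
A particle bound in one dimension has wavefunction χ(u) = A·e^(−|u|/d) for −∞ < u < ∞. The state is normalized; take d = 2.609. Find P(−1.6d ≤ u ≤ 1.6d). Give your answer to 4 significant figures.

P ≈ 0.9592

P = ∫_{−1.6d}^{1.6d} |χ(u)|² du.
The normalization integral ∫|χ|²du over the whole domain equals d·A², and A² cancels in the ratio.
By symmetry take twice the u ≥ 0 contribution in numerator and denominator; the 2's cancel. Substituting t = u/d, A² and the length scale cancel in the ratio: P = ∫_{0}^{1.6} e^(-2·t) dt / ∫_{0}^{∞} e^(-2·t) dt.
Using ∫ e^(-2·t) dt = -e^(-2·t)/2, the numerator is 1/2 - e^(-16/5)/2 and the denominator is 1/2.
Evaluating gives P = 0.95924.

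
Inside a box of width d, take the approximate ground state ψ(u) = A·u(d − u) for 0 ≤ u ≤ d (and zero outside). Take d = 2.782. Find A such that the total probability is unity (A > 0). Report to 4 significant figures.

Require ∫ |ψ|² du = 1 over the whole domain.
Expanding the polynomial and integrating term by term, with ψ = A·u(d − u), the integral evaluates to A²·[d^5/30].
Plugging in d = 2.782 yields A = 0.42429.

A ≈ 0.4243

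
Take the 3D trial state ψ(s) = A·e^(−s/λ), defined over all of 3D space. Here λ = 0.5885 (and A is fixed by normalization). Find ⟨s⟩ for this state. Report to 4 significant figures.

⟨s⟩ = ∫ s |ψ|² 4πs² ds over the full domain.
Using ∫₀^∞ sⁿ e^(−αs) ds = n!/αⁿ⁺¹, evaluating both integrals, ⟨s⟩ = 3·λ/2.
With λ = 0.5885, ⟨s⟩ = 0.88275.

⟨s⟩ ≈ 0.8828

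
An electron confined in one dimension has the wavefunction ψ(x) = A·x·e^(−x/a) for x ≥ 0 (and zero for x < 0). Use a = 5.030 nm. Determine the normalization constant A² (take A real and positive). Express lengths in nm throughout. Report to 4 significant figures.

We need A² ∫|f|² dx = 1, taking the integral from 0 to ∞.
The integral (without the A² prefactor) comes out to a^3/4.
Setting this equal to 1 gives A² = 1/(a^3/4).
With a = 5.030: A² = 0.031431 and A = 0.17729.

A^2 ≈ 0.03143 nm^(-3)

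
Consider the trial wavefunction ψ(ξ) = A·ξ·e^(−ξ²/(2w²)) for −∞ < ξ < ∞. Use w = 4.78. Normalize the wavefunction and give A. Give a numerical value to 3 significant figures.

A ≈ 0.102

The normalization condition is ∫|ψ|² dξ = 1 from −∞ to ∞.
Carrying out the integral gives A² · √(π)·w^3/2.
So A² = (√(π)·w^3/2)^(−1).
Plugging in w = 4.78 yields A = 0.1016.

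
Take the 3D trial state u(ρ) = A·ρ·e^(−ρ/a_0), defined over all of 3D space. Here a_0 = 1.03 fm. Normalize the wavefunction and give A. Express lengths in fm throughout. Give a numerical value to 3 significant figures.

The normalization condition is ∫|u|² 4πρ² dρ = 1 from 0 to ∞.
(Spherical symmetry: dV = 4πρ² dρ.)
The integral (without the A² prefactor) comes out to 3·π·a_0^5.
Substituting a_0 = 1.03 gives A² = 0.09153, so A = 0.3025.

A ≈ 0.303 fm^(-5/2)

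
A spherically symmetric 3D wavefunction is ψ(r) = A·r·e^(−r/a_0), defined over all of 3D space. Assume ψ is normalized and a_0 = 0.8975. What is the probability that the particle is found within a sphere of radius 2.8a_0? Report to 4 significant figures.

P ≈ 0.6578

With dV = 4πr²dr, the probability is ∫|ψ|² dV over r ≤ 2.8a_0.
A² is fixed by ∫₀^∞ 4πr²|ψ|² dr = 1, i.e. A² = (3·π·a_0^5)^(−1).
Let u = r/a_0; then A², 4π and the length scale all cancel, so P = ∫_{0}^{2.8} u^4·e^(-2·u) du ÷ ∫_{0}^{∞} u^4·e^(-2·u) du.
An antiderivative of u^4·e^(-2·u) is -(u^4/2 + u^3 + 3·u^2/2 + 3·u/2 + 3/4)·e^(-2·u); evaluating from 0 to 2.8 gives ≈ 0.493387, while the full integral is 3/4.
This evaluates to P = 0.65785.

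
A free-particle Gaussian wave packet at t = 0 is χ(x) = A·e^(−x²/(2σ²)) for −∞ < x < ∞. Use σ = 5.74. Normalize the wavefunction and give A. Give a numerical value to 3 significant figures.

Normalization requires ∫|χ|² dx = 1, integrated from −∞ to ∞.
∫|χ|² dx = A²·(√(π)·σ).
With σ = 5.74: A² = 0.09829 and A = 0.3135.

A ≈ 0.314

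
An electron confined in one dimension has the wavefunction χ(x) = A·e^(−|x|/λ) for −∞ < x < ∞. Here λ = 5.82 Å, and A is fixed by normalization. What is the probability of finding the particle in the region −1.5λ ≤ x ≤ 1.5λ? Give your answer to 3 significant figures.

|χ|² is the probability density, so P = ∫_{−1.5λ}^{1.5λ} |χ|² dx.
The normalization integral ∫|χ|²dx over the whole domain equals λ·A², and A² cancels in the ratio.
Both integrals are even about x = 0, so only the x ≥ 0 halves are needed (the factors of 2 cancel). Let u = x/λ; then A² and the length scale cancel, so P = ∫_{0}^{1.5} e^(-2·u) du ÷ ∫_{0}^{∞} e^(-2·u) du.
An antiderivative of e^(-2·u) is -e^(-2·u)/2; evaluating from 0 to 1.5 gives 1/2 - e^(-3)/2, while the full integral is 1/2.
Taking the ratio, P = 0.9502.

P ≈ 0.950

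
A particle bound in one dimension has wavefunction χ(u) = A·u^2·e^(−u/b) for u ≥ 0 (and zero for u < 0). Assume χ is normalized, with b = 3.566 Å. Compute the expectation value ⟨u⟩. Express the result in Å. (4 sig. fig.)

The expectation value is the |χ|²-weighted average of u: ∫ u|χ|² du.
The ratio of the moment integral to the normalization integral gives ⟨u⟩ = 5·b/2.
Putting b = 3.566 gives 8.9150.

⟨u⟩ ≈ 8.915 Å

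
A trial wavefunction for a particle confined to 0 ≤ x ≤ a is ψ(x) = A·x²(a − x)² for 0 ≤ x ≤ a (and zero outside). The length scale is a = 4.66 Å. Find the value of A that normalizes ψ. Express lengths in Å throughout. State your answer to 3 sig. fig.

A ≈ 0.0247 Å^(-9/2)

The normalization condition is ∫|ψ|² dx = 1 from 0 to a.
The integral (without the A² prefactor) comes out to a^9/630.
Hence A² = 1/[a^9/630].
Plugging in a = 4.66 yields A = 0.02466.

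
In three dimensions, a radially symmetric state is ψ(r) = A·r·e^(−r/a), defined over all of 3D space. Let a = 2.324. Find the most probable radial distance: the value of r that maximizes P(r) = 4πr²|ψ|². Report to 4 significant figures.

r ≈ 4.648

Differentiate P(r) = 4πr²|ψ|² with respect to r and set to zero.
This gives r = 2·a.
With a = 2.324, the most probable radial distance is 4.6480.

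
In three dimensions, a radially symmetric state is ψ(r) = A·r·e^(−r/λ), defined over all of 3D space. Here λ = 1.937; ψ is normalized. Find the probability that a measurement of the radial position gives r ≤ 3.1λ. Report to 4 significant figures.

With dV = 4πr²dr, the probability is ∫|ψ|² dV over r ≤ 3.1λ.
Normalization gives A² = 1/(3·π·λ^5).
Let u = r/λ; then A², 4π and the length scale all cancel, so P = ∫_{0}^{3.1} u^4·e^(-2·u) du ÷ ∫_{0}^{∞} u^4·e^(-2·u) du.
With ∫ u^4·e^(-2·u) du = -(u^4/2 + u^3 + 3·u^2/2 + 3·u/2 + 3/4)·e^(-2·u) + C, the region integral is ≈ 0.555617 and the full one is 3/4.
This evaluates to P = 0.74082.

P ≈ 0.7408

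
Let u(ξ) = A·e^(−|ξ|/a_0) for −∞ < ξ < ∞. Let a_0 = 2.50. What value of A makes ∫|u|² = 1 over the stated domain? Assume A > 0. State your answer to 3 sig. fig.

Normalization requires ∫|u|² dξ = 1, integrated from −∞ to ∞.
Recall ∫₀^∞ ξ^m e^(−ξ/β) dξ = m!·β^(m+1), ∫|u|² dξ = A²·(a_0).
Substituting a_0 = 2.50 gives A² = 0.4000, so A = 0.6325.

A ≈ 0.632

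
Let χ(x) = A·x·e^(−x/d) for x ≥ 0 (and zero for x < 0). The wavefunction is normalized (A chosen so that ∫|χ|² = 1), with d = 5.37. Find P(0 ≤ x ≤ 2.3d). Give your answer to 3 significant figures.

P ≈ 0.837

The probability is P = ∫ |χ|² dx over [0, 2.3d].
Since A² = 1/(d^3/4), this is the region integral divided by the full normalization integral.
Let u = x/d; then A² and the length scale cancel, so P = ∫_{0}^{2.3} u^2·e^(-2·u) du ÷ ∫_{0}^{∞} u^2·e^(-2·u) du.
Using ∫ u^2·e^(-2·u) du = -(2·u^2 + 2·u + 1)·e^(-2·u)/4, the numerator is 1/4 - 809·e^(-23/5)/200 and the denominator is 1/4.
Taking the ratio, P = 0.8374.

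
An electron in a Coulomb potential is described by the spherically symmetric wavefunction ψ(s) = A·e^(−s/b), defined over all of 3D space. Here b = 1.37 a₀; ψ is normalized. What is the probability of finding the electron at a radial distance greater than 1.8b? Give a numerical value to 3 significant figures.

P ≈ 0.303

P = ∫ |ψ|² 4πs² ds over s > 1.8b.
Normalization gives A² = 1/(π·b^3).
Substituting u = s/b, A², 4π and the length scale all cancel in the ratio: P = ∫_{1.8}^{∞} u^2·e^(-2·u) du / ∫_{0}^{∞} u^2·e^(-2·u) du.
With ∫ u^2·e^(-2·u) du = -(2·u^2 + 2·u + 1)·e^(-2·u)/4 + C, the region integral is 277·e^(-18/5)/100 and the full one is 1/4.
The region integral divided by the full integral gives P = 0.3027.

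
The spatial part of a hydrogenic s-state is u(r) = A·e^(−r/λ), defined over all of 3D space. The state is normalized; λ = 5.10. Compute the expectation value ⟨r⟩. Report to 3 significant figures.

By definition ⟨r⟩ = ∫ r |u(r)|² 4πr² dr.
Since the A² factors cancel between numerator and denominator, ⟨r⟩ = 3·λ/2.
With λ = 5.10, ⟨r⟩ = 7.650.

⟨r⟩ ≈ 7.65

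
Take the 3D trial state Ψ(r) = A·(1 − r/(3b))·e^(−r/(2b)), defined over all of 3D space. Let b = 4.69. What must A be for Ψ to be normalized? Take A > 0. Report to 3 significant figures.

Require ∫ |Ψ|² 4πr² dr = 1 over the whole domain.
(Spherical symmetry: dV = 4πr² dr.)
∫|Ψ|² 4πr² dr = A²·(8·π·b^3/3).
Setting this equal to 1 gives A² = 1/(8·π·b^3/3).
With b = 4.69: A² = 0.001157 and A = 0.03402.

A ≈ 0.0340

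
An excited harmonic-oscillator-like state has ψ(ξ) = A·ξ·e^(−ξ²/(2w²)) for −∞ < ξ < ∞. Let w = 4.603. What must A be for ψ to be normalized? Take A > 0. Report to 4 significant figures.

We need A² ∫|f|² dξ = 1, taking the integral from −∞ to ∞.
Using the Gaussian integral ∫_{−∞}^{∞} e^(−αξ²) dξ = √(π/α), ∫|ψ|² dξ = A²·(√(π)·w^3/2).
Setting this equal to 1 gives A² = 1/(√(π)·w^3/2).
Plugging in w = 4.603 yields A = 0.10756.

A ≈ 0.1076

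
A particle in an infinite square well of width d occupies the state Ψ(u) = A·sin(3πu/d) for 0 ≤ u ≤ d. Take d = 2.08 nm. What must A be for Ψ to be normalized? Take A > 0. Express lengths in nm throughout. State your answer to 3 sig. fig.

A ≈ 0.981 nm^(-1/2)

Normalization requires ∫|Ψ|² du = 1, integrated from 0 to d.
With Ψ = A·sin(3πu/d), the integral evaluates to A²·[d/2].
Setting this equal to 1 gives A² = 1/(d/2).
With d = 2.08: A² = 0.9615 and A = 0.9806.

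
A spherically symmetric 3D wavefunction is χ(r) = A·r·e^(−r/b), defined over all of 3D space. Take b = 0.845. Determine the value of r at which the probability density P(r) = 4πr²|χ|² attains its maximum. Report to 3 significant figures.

Set d/dr [P(r) = 4πr²|χ|²] = 0 and solve for r > 0.
This gives r = 2·b.
With b = 0.845, the most probable radial distance is 1.690.

r ≈ 1.69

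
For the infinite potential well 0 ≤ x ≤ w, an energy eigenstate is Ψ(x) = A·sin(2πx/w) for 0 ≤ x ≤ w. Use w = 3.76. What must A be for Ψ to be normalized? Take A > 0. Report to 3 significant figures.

We need A² ∫|f|² dx = 1, taking the integral from 0 to w.
∫|Ψ|² dx = A²·(w/2).
Substituting w = 3.76 gives A² = 0.5319, so A = 0.7293.

A ≈ 0.729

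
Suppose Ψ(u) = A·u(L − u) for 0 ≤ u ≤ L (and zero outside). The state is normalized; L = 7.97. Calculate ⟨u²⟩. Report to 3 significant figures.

⟨u^2⟩ ≈ 18.1

The expectation value is the |Ψ|²-weighted average of u^2: ∫ u^2|Ψ|² du.
Expanding the polynomial and integrating term by term, since the A² factors cancel between numerator and denominator, ⟨u²⟩ = 2·L^2/7.
With L = 7.97, ⟨u^2⟩ = 18.15.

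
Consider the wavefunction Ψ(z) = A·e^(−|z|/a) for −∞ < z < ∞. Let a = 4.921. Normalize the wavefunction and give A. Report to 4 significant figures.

A ≈ 0.4508

The normalization condition is ∫|Ψ|² dz = 1 from −∞ to ∞.
The integral (without the A² prefactor) comes out to a.
Hence A² = 1/[a].
Plugging in a = 4.921 yields A = 0.45079.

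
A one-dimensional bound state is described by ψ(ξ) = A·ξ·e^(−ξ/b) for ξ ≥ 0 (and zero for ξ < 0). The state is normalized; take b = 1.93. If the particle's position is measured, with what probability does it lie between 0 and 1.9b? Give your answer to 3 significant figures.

|ψ|² is the probability density, so P = ∫_{0}^{1.9b} |ψ|² dξ.
With A² fixed by ∫|ψ|² = 1, i.e. A² = (b^3/4)^(−1), substitute and integrate.
Substituting u = ξ/b, A² and the length scale cancel in the ratio: P = ∫_{0}^{1.9} u^2·e^(-2·u) du / ∫_{0}^{∞} u^2·e^(-2·u) du.
With ∫ u^2·e^(-2·u) du = -(2·u^2 + 2·u + 1)·e^(-2·u)/4 + C, the region integral is 1/4 - 601·e^(-19/5)/200 and the full one is 1/4.
Taking the ratio, P = 0.7311.

P ≈ 0.731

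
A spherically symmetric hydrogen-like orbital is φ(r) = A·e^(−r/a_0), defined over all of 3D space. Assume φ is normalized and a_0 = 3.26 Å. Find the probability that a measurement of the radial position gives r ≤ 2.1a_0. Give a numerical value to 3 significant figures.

Integrate the radial probability density 4πr²|φ|² over r ≤ 2.1a_0.
A² is fixed by ∫₀^∞ 4πr²|φ|² dr = 1, i.e. A² = (π·a_0^3)^(−1).
In terms of u = r/a_0 (A², 4π and the length scale all cancel between numerator and denominator), P = [∫_{0}^{2.1} u^2·e^(-2·u) du] / [∫_{0}^{∞} u^2·e^(-2·u) du].
An antiderivative of u^2·e^(-2·u) is -(2·u^2 + 2·u + 1)·e^(-2·u)/4; evaluating from 0 to 2.1 gives 1/4 - 701·e^(-21/5)/200, while the full integral is 1/4.
Taking the ratio yields P = 0.7898.

P ≈ 0.790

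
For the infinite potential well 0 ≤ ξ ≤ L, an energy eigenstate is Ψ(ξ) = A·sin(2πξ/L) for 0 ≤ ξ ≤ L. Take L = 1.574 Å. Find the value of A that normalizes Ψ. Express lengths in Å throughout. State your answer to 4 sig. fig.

A ≈ 1.127 Å^(-1/2)

We need A² ∫|f|² dξ = 1, taking the integral from 0 to L.
The integral (without the A² prefactor) comes out to L/2.
Setting this equal to 1 gives A² = 1/(L/2).
With L = 1.574: A² = 1.2706 and A = 1.1272.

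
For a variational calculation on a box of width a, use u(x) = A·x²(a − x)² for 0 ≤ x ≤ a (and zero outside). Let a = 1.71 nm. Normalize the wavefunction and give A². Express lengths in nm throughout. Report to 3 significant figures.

A^2 ≈ 5.04 nm^(-9)

We need A² ∫|f|² dx = 1, taking the integral from 0 to a.
Expanding the polynomial and integrating term by term, carrying out the integral gives A² · a^9/630.
So A² = (a^9/630)^(−1).
Substituting a = 1.71 gives A² = 5.039, so A = 2.245.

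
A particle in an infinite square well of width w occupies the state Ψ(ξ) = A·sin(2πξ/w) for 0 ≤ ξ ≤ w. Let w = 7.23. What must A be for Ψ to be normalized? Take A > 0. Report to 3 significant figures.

A ≈ 0.526

Require ∫ |Ψ|² dξ = 1 over the whole domain.
Using sin²θ = (1 − cos 2θ)/2, carrying out the integral gives A² · w/2.
So A² = (w/2)^(−1).
Substituting w = 7.23 gives A² = 0.2766, so A = 0.5260.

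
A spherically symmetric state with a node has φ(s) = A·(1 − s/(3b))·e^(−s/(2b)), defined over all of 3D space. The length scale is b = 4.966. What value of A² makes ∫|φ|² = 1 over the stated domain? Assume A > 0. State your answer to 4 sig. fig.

A^2 ≈ 0.0009747

Normalization requires ∫|φ|² 4πs² ds = 1, integrated from 0 to ∞.
The angular integral contributes 4π, leaving ∫₀^∞ s²|φ|² ds.
Using ∫₀^∞ sⁿ e^(−αs) ds = n!/αⁿ⁺¹, ∫|φ|² 4πs² ds = A²·(8·π·b^3/3).
Hence A² = 1/[8·π·b^3/3].
With b = 4.966: A² = 0.00097468 and A = 0.031220.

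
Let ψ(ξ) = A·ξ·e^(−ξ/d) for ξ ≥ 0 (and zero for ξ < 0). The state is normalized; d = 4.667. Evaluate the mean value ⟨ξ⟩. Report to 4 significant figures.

⟨ξ⟩ = ∫ ξ |ψ|² dξ over the full domain.
With ∫₀^∞ ξ^3 e^(−αξ) dξ = 3!/α^4, since the A² factors cancel between numerator and denominator, ⟨ξ⟩ = 3·d/2.
Putting d = 4.667 gives 7.0005.

⟨ξ⟩ ≈ 7.001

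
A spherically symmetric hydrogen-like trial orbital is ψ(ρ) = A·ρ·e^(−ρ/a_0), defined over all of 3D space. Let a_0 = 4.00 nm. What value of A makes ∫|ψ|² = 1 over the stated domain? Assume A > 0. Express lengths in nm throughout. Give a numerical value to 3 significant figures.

A ≈ 0.0102 nm^(-5/2)

Require ∫ |ψ|² 4πρ² dρ = 1 over the whole domain.
(Spherical symmetry: dV = 4πρ² dρ.)
Recall ∫₀^∞ ρ^m e^(−ρ/β) dρ = m!·β^(m+1), ∫|ψ|² 4πρ² dρ = A²·(3·π·a_0^5).
So A² = (3·π·a_0^5)^(−1).
Plugging in a_0 = 4.00 yields A = 0.01018.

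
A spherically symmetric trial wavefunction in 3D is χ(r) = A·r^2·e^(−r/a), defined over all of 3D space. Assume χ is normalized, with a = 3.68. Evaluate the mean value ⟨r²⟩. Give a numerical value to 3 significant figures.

⟨r^2⟩ ≈ 190

By definition ⟨r²⟩ = ∫ r^2 |χ(r)|² 4πr² dr.
Evaluating both integrals, ⟨r²⟩ = 14·a^2.
Putting a = 3.68 gives 189.6.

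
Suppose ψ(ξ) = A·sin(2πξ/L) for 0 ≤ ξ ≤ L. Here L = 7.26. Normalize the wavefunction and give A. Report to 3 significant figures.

The normalization condition is ∫|ψ|² dξ = 1 from 0 to L.
With ψ = A·sin(2πξ/L), the integral evaluates to A²·[L/2].
So A² = (L/2)^(−1).
With L = 7.26: A² = 0.2755 and A = 0.5249.

A ≈ 0.525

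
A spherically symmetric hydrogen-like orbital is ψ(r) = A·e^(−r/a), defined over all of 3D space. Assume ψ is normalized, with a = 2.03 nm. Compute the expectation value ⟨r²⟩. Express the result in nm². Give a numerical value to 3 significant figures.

⟨r^2⟩ ≈ 12.4 nm^2

⟨r²⟩ = ∫ r^2 |ψ|² 4πr² dr over the full domain.
The ratio of the moment integral to the normalization integral gives ⟨r²⟩ = 3·a^2.
With a = 2.03, ⟨r^2⟩ = 12.36.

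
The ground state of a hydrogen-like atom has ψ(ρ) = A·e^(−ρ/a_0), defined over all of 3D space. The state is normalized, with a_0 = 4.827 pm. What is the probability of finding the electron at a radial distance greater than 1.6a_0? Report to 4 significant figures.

P ≈ 0.3799

P = ∫ |ψ|² 4πρ² dρ over ρ > 1.6a_0.
The full normalization integral is A²·[π·a_0^3] = 1, fixing A².
Substituting u = ρ/a_0, A², 4π and the length scale all cancel in the ratio: P = ∫_{1.6}^{∞} u^2·e^(-2·u) du / ∫_{0}^{∞} u^2·e^(-2·u) du.
Using ∫ u^2·e^(-2·u) du = -(2·u^2 + 2·u + 1)·e^(-2·u)/4, the numerator is 233·e^(-16/5)/100 and the denominator is 1/4.
This evaluates to P = 0.37990.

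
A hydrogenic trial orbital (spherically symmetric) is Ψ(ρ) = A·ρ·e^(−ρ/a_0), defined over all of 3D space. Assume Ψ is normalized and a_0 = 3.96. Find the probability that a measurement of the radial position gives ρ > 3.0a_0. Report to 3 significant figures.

P ≈ 0.285

P = ∫ |Ψ|² 4πρ² dρ over ρ > 3.0a_0.
Normalization gives A² = 1/(3·π·a_0^5).
Let u = ρ/a_0; then A², 4π and the length scale all cancel, so P = ∫_{3.0}^{∞} u^4·e^(-2·u) du ÷ ∫_{0}^{∞} u^4·e^(-2·u) du.
An antiderivative of u^4·e^(-2·u) is -(u^4/2 + u^3 + 3·u^2/2 + 3·u/2 + 3/4)·e^(-2·u); evaluating from 3.0 to ∞ gives 345·e^(-6)/4, while the full integral is 3/4.
This evaluates to P = 0.2851.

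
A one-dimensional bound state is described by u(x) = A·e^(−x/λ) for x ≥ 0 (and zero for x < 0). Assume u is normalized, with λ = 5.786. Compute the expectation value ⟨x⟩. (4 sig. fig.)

By definition ⟨x⟩ = ∫ x |u(x)|² dx.
Recall ∫₀^∞ x^m e^(−x/β) dx = m!·β^(m+1), evaluating both integrals, ⟨x⟩ = λ/2.
With λ = 5.786, ⟨x⟩ = 2.8930.

⟨x⟩ ≈ 2.893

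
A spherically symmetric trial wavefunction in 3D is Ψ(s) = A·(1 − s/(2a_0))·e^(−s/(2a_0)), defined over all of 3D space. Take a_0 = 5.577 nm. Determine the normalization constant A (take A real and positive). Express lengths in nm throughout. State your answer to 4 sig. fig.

Normalization requires ∫|Ψ|² 4πs² ds = 1, integrated from 0 to ∞.
With ∫₀^∞ s^4 e^(−αs) ds = 4!/α^5, the integral (without the A² prefactor) comes out to 8·π·a_0^3.
So A² = (8·π·a_0^3)^(−1).
Substituting a_0 = 5.577 gives A² = 0.00022938, so A = 0.015145.

A ≈ 0.01515 nm^(-3/2)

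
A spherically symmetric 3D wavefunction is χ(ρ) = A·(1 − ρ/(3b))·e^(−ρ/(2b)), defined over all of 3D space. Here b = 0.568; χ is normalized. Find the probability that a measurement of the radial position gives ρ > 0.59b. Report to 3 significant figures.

P = ∫ |χ|² 4πρ² dρ over ρ > 0.59b.
The full normalization integral is A²·[8·π·b^3/3] = 1, fixing A².
Substituting u = ρ/b, A², 4π and the length scale all cancel in the ratio: P = ∫_{0.59}^{∞} u^2·(1 - u/3)^2·e^(-u) du / ∫_{0}^{∞} u^2·(1 - u/3)^2·e^(-u) du.
Using ∫ u^2·(1 - u/3)^2·e^(-u) du = (-u^4 + 2·u^3 - 3·u^2 - 6·u - 6)·e^(-u)/9, the numerator is ≈ 0.63407 and the denominator is 2/3.
The region integral divided by the full integral gives P = 0.9511.

P ≈ 0.951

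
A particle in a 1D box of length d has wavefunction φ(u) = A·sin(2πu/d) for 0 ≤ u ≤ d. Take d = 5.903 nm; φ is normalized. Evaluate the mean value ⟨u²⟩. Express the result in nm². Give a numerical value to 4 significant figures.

⟨u^2⟩ ≈ 11.17 nm^2

By definition ⟨u²⟩ = ∫ u^2 |φ(u)|² du.
Evaluating both integrals, ⟨u²⟩ = -d^2/(8·π^2) + d^2/3.
Putting d = 5.903 gives 11.174.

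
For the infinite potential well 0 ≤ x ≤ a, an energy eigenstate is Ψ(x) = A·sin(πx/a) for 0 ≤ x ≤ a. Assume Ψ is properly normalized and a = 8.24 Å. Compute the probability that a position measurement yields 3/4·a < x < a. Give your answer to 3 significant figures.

The probability is P = ∫ |Ψ|² dx over [3/4·a, a].
With A² fixed by ∫|Ψ|² = 1, i.e. A² = (a/2)^(−1), substitute and integrate.
In terms of u = x/a (A² and the length scale cancel between numerator and denominator), P = [∫_{3/4}^{1} sin(π·u)^2 du] / [∫_{0}^{1} sin(π·u)^2 du].
An antiderivative of sin(π·u)^2 is u/2 - sin(2·π·u)/(4·π); evaluating from 3/4 to 1 gives 1/8 - 1/(4·π), while the full integral is 1/2.
Taking the ratio, P = (-2 + π)/(4·π).

P ≈ 0.0908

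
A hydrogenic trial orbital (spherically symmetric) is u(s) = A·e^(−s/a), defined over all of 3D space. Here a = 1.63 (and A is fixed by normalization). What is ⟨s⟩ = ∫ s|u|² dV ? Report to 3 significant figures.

By definition ⟨s⟩ = ∫ s |u(s)|² 4πs² ds.
The ratio of the moment integral to the normalization integral gives ⟨s⟩ = 3·a/2.
Putting a = 1.63 gives 2.445.

⟨s⟩ ≈ 2.45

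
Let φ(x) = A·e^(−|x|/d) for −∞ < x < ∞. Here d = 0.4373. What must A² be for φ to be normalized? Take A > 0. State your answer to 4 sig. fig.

A^2 ≈ 2.287

We need A² ∫|f|² dx = 1, taking the integral from −∞ to ∞.
Using ∫₀^∞ xⁿ e^(−αx) dx = n!/αⁿ⁺¹, carrying out the integral gives A² · d.
Hence A² = 1/[d].
Plugging in d = 0.4373 yields A = 1.5122.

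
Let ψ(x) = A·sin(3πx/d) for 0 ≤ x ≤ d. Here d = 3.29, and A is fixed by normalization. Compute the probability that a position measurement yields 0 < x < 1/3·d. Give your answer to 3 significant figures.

P ≈ 0.333

The probability is P = ∫ |ψ|² dx over [0, 1/3·d].
The normalization integral ∫|ψ|²dx over the whole domain equals d/2·A², and A² cancels in the ratio.
In terms of u = x/d (A² and the length scale cancel between numerator and denominator), P = [∫_{0}^{1/3} sin(3·π·u)^2 du] / [∫_{0}^{1} sin(3·π·u)^2 du].
Using ∫ sin(3·π·u)^2 du = u/2 - sin(6·π·u)/(12·π), the numerator is 1/6 and the denominator is 1/2.
Evaluating gives P = 1/3.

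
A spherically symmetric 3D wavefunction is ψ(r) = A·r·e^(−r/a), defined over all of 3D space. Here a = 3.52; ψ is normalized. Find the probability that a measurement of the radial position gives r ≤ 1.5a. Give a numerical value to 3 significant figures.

With dV = 4πr²dr, the probability is ∫|ψ|² dV over r ≤ 1.5a.
The full normalization integral is A²·[3·π·a^5] = 1, fixing A².
Substituting u = r/a, A², 4π and the length scale all cancel in the ratio: P = ∫_{0}^{1.5} u^4·e^(-2·u) du / ∫_{0}^{∞} u^4·e^(-2·u) du.
Using ∫ u^4·e^(-2·u) du = -(u^4/2 + u^3 + 3·u^2/2 + 3·u/2 + 3/4)·e^(-2·u), the numerator is 3/4 - 393·e^(-3)/32 and the denominator is 3/4.
Taking the ratio yields P = 0.1847.

P ≈ 0.185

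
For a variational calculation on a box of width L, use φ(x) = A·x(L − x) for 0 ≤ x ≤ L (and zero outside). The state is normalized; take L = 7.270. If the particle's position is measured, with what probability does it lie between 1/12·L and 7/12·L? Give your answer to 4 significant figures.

P = ∫_{1/12·L}^{7/12·L} |φ(x)|² dx.
Since A² = 1/(L^5/30), this is the region integral divided by the full normalization integral.
Substituting u = x/L, A² and the length scale cancel in the ratio: P = ∫_{1/12}^{7/12} u^2·(1 - u)^2 du / ∫_{0}^{1} u^2·(1 - u)^2 du.
Using ∫ u^2·(1 - u)^2 du = u^3·(6·u^2 - 15·u + 10)/30, the numerator is ≈ 0.0216098 and the denominator is 1/30.
Evaluating gives P = 4481/6912.

P ≈ 0.6483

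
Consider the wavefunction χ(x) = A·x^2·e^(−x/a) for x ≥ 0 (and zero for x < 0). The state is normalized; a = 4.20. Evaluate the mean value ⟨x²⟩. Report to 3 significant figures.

By definition ⟨x²⟩ = ∫ x^2 |χ(x)|² dx.
With ∫₀^∞ x^6 e^(−αx) dx = 6!/α^7, since the A² factors cancel between numerator and denominator, ⟨x²⟩ = 15·a^2/2.
Putting a = 4.20 gives 132.3.

⟨x^2⟩ ≈ 132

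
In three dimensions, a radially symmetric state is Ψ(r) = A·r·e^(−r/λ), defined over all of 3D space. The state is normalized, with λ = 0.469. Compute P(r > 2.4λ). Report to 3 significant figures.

P ≈ 0.476

P = ∫ |Ψ|² 4πr² dr over r > 2.4λ.
The full normalization integral is A²·[3·π·λ^5] = 1, fixing A².
Let u = r/λ; then A², 4π and the length scale all cancel, so P = ∫_{2.4}^{∞} u^4·e^(-2·u) du ÷ ∫_{0}^{∞} u^4·e^(-2·u) du.
With ∫ u^4·e^(-2·u) du = -(u^4/2 + u^3 + 3·u^2/2 + 3·u/2 + 3/4)·e^(-2·u) + C, the region integral is ≈ 0.35719 and the full one is 3/4.
Taking the ratio yields P = 0.4763.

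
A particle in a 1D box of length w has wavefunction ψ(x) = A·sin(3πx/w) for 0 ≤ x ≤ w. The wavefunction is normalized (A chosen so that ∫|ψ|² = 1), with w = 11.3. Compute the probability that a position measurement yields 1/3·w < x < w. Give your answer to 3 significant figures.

The probability is P = ∫ |ψ|² dx over [1/3·w, w].
The normalization integral ∫|ψ|²dx over the whole domain equals w/2·A², and A² cancels in the ratio.
Let u = x/w; then A² and the length scale cancel, so P = ∫_{1/3}^{1} sin(3·π·u)^2 du ÷ ∫_{0}^{1} sin(3·π·u)^2 du.
An antiderivative of sin(3·π·u)^2 is u/2 - sin(6·π·u)/(12·π); evaluating from 1/3 to 1 gives 1/3, while the full integral is 1/2.
The result is P = 2/3.

P ≈ 0.667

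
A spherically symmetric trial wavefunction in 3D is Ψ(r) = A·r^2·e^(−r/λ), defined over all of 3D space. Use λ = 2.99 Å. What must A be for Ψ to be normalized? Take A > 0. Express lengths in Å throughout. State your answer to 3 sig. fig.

A ≈ 0.00257 Å^(-7/2)

Normalization requires ∫|Ψ|² 4πr² dr = 1, integrated from 0 to ∞.
Carrying out the integral gives A² · 45·π·λ^7/2.
Hence A² = 1/[45·π·λ^7/2].
Substituting λ = 2.99 gives A² = 0.000006622, so A = 0.002573.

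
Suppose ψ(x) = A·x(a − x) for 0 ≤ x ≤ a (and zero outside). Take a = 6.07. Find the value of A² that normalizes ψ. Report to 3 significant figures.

Normalization requires ∫|ψ|² dx = 1, integrated from 0 to a.
Expanding the polynomial and integrating term by term, carrying out the integral gives A² · a^5/30.
Hence A² = 1/[a^5/30].
With a = 6.07: A² = 0.003641 and A = 0.06034.

A^2 ≈ 0.00364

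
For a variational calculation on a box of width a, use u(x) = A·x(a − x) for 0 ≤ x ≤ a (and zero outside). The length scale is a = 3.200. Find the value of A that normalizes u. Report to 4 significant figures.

The normalization condition is ∫|u|² dx = 1 from 0 to a.
Expanding the polynomial and integrating term by term, with u = A·x(a − x), the integral evaluates to A²·[a^5/30].
So A² = (a^5/30)^(−1).
With a = 3.200: A² = 0.089407 and A = 0.29901.

A ≈ 0.2990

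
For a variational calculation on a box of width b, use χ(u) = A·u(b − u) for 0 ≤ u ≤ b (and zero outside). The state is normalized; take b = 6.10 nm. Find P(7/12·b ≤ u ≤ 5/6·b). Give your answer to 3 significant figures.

P ≈ 0.311

P = ∫_{7/12·b}^{5/6·b} |χ(u)|² du.
Since A² = 1/(b^5/30), this is the region integral divided by the full normalization integral.
Let t = u/b; then A² and the length scale cancel, so P = ∫_{7/12}^{5/6} t^2·(1 - t)^2 dt ÷ ∫_{0}^{1} t^2·(1 - t)^2 dt.
An antiderivative of t^2·(1 - t)^2 is t^3·(6·t^2 - 15·t + 10)/30; evaluating from 7/12 to 5/6 gives ≈ 0.010371, while the full integral is 1/30.
Evaluating gives P = 0.3111.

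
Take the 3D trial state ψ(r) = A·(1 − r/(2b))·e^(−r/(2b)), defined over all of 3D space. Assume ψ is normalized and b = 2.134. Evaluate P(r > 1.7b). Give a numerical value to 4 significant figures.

With dV = 4πr²dr, the probability is ∫|ψ|² dV over r > 1.7b.
The full normalization integral is A²·[8·π·b^3] = 1, fixing A².
In terms of u = r/b (A², 4π and the length scale all cancel between numerator and denominator), P = [∫_{1.7}^{∞} u^2·(1 - u/2)^2·e^(-u) du] / [∫_{0}^{∞} u^2·(1 - u/2)^2·e^(-u) du].
With ∫ u^2·(1 - u/2)^2·e^(-u) du = -(u^4/4 + u^2 + 2·u + 2)·e^(-u) + C, the region integral is ≈ 1.89589 and the full one is 2.
Taking the ratio yields P = 0.94795.

P ≈ 0.9479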